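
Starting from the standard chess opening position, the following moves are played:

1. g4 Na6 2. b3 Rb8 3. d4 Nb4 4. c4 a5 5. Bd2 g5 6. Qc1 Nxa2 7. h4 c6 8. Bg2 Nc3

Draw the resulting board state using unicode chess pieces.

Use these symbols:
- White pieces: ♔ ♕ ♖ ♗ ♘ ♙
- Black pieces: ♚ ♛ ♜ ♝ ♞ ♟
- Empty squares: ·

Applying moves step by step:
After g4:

♜ ♞ ♝ ♛ ♚ ♝ ♞ ♜
♟ ♟ ♟ ♟ ♟ ♟ ♟ ♟
· · · · · · · ·
· · · · · · · ·
· · · · · · ♙ ·
· · · · · · · ·
♙ ♙ ♙ ♙ ♙ ♙ · ♙
♖ ♘ ♗ ♕ ♔ ♗ ♘ ♖


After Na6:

♜ · ♝ ♛ ♚ ♝ ♞ ♜
♟ ♟ ♟ ♟ ♟ ♟ ♟ ♟
♞ · · · · · · ·
· · · · · · · ·
· · · · · · ♙ ·
· · · · · · · ·
♙ ♙ ♙ ♙ ♙ ♙ · ♙
♖ ♘ ♗ ♕ ♔ ♗ ♘ ♖


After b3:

♜ · ♝ ♛ ♚ ♝ ♞ ♜
♟ ♟ ♟ ♟ ♟ ♟ ♟ ♟
♞ · · · · · · ·
· · · · · · · ·
· · · · · · ♙ ·
· ♙ · · · · · ·
♙ · ♙ ♙ ♙ ♙ · ♙
♖ ♘ ♗ ♕ ♔ ♗ ♘ ♖


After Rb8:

· ♜ ♝ ♛ ♚ ♝ ♞ ♜
♟ ♟ ♟ ♟ ♟ ♟ ♟ ♟
♞ · · · · · · ·
· · · · · · · ·
· · · · · · ♙ ·
· ♙ · · · · · ·
♙ · ♙ ♙ ♙ ♙ · ♙
♖ ♘ ♗ ♕ ♔ ♗ ♘ ♖


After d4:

· ♜ ♝ ♛ ♚ ♝ ♞ ♜
♟ ♟ ♟ ♟ ♟ ♟ ♟ ♟
♞ · · · · · · ·
· · · · · · · ·
· · · ♙ · · ♙ ·
· ♙ · · · · · ·
♙ · ♙ · ♙ ♙ · ♙
♖ ♘ ♗ ♕ ♔ ♗ ♘ ♖


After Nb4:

· ♜ ♝ ♛ ♚ ♝ ♞ ♜
♟ ♟ ♟ ♟ ♟ ♟ ♟ ♟
· · · · · · · ·
· · · · · · · ·
· ♞ · ♙ · · ♙ ·
· ♙ · · · · · ·
♙ · ♙ · ♙ ♙ · ♙
♖ ♘ ♗ ♕ ♔ ♗ ♘ ♖


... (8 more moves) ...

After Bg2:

· ♜ ♝ ♛ ♚ ♝ ♞ ♜
· ♟ · ♟ ♟ ♟ · ♟
· · ♟ · · · · ·
♟ · · · · · ♟ ·
· · ♙ ♙ · · ♙ ♙
· ♙ · · · · · ·
♞ · · ♗ ♙ ♙ ♗ ·
♖ ♘ ♕ · ♔ · ♘ ♖


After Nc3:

· ♜ ♝ ♛ ♚ ♝ ♞ ♜
· ♟ · ♟ ♟ ♟ · ♟
· · ♟ · · · · ·
♟ · · · · · ♟ ·
· · ♙ ♙ · · ♙ ♙
· ♙ ♞ · · · · ·
· · · ♗ ♙ ♙ ♗ ·
♖ ♘ ♕ · ♔ · ♘ ♖



  a b c d e f g h
  ─────────────────
8│· ♜ ♝ ♛ ♚ ♝ ♞ ♜│8
7│· ♟ · ♟ ♟ ♟ · ♟│7
6│· · ♟ · · · · ·│6
5│♟ · · · · · ♟ ·│5
4│· · ♙ ♙ · · ♙ ♙│4
3│· ♙ ♞ · · · · ·│3
2│· · · ♗ ♙ ♙ ♗ ·│2
1│♖ ♘ ♕ · ♔ · ♘ ♖│1
  ─────────────────
  a b c d e f g h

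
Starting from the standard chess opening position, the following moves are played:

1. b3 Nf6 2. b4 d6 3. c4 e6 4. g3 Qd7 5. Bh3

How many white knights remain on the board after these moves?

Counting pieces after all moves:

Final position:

  a b c d e f g h
  ─────────────────
8│♜ ♞ ♝ · ♚ ♝ · ♜│8
7│♟ ♟ ♟ ♛ · ♟ ♟ ♟│7
6│· · · ♟ ♟ ♞ · ·│6
5│· · · · · · · ·│5
4│· ♙ ♙ · · · · ·│4
3│· · · · · · ♙ ♗│3
2│♙ · · ♙ ♙ ♙ · ♙│2
1│♖ ♘ ♗ ♕ ♔ · ♘ ♖│1
  ─────────────────
  a b c d e f g h


2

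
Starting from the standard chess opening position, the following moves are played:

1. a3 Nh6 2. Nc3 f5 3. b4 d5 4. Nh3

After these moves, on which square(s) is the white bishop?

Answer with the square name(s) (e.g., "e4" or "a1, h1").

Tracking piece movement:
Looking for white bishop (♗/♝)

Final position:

  a b c d e f g h
  ─────────────────
8│♜ ♞ ♝ ♛ ♚ ♝ · ♜│8
7│♟ ♟ ♟ · ♟ · ♟ ♟│7
6│· · · · · · · ♞│6
5│· · · ♟ · ♟ · ·│5
4│· ♙ · · · · · ·│4
3│♙ · ♘ · · · · ♘│3
2│· · ♙ ♙ ♙ ♙ ♙ ♙│2
1│♖ · ♗ ♕ ♔ ♗ · ♖│1
  ─────────────────
  a b c d e f g h


c1, f1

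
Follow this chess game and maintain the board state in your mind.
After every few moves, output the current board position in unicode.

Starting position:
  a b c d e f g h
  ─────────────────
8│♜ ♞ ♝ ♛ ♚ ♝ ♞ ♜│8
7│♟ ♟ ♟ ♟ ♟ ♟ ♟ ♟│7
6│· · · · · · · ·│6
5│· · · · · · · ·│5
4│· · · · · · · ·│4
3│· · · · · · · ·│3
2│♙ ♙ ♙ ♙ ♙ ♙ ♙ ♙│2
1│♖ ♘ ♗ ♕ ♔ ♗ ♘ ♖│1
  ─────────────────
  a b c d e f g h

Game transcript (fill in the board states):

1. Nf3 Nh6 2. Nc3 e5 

  a b c d e f g h
  ─────────────────
8│♜ ♞ ♝ ♛ ♚ ♝ · ♜│8
7│♟ ♟ ♟ ♟ · ♟ ♟ ♟│7
6│· · · · · · · ♞│6
5│· · · · ♟ · · ·│5
4│· · · · · · · ·│4
3│· · ♘ · · ♘ · ·│3
2│♙ ♙ ♙ ♙ ♙ ♙ ♙ ♙│2
1│♖ · ♗ ♕ ♔ ♗ · ♖│1
  ─────────────────
  a b c d e f g h

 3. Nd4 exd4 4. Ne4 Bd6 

  a b c d e f g h
  ─────────────────
8│♜ ♞ ♝ ♛ ♚ · · ♜│8
7│♟ ♟ ♟ ♟ · ♟ ♟ ♟│7
6│· · · ♝ · · · ♞│6
5│· · · · · · · ·│5
4│· · · ♟ ♘ · · ·│4
3│· · · · · · · ·│3
2│♙ ♙ ♙ ♙ ♙ ♙ ♙ ♙│2
1│♖ · ♗ ♕ ♔ ♗ · ♖│1
  ─────────────────
  a b c d e f g h

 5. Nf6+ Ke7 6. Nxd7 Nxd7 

  a b c d e f g h
  ─────────────────
8│♜ · ♝ ♛ · · · ♜│8
7│♟ ♟ ♟ ♞ ♚ ♟ ♟ ♟│7
6│· · · ♝ · · · ♞│6
5│· · · · · · · ·│5
4│· · · ♟ · · · ·│4
3│· · · · · · · ·│3
2│♙ ♙ ♙ ♙ ♙ ♙ ♙ ♙│2
1│♖ · ♗ ♕ ♔ ♗ · ♖│1
  ─────────────────
  a b c d e f g h



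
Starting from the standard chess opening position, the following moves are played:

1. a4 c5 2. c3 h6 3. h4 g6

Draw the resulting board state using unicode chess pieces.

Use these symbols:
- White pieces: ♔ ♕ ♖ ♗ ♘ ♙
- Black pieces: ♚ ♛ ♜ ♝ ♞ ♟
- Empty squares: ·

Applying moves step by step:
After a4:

♜ ♞ ♝ ♛ ♚ ♝ ♞ ♜
♟ ♟ ♟ ♟ ♟ ♟ ♟ ♟
· · · · · · · ·
· · · · · · · ·
♙ · · · · · · ·
· · · · · · · ·
· ♙ ♙ ♙ ♙ ♙ ♙ ♙
♖ ♘ ♗ ♕ ♔ ♗ ♘ ♖


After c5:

♜ ♞ ♝ ♛ ♚ ♝ ♞ ♜
♟ ♟ · ♟ ♟ ♟ ♟ ♟
· · · · · · · ·
· · ♟ · · · · ·
♙ · · · · · · ·
· · · · · · · ·
· ♙ ♙ ♙ ♙ ♙ ♙ ♙
♖ ♘ ♗ ♕ ♔ ♗ ♘ ♖


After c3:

♜ ♞ ♝ ♛ ♚ ♝ ♞ ♜
♟ ♟ · ♟ ♟ ♟ ♟ ♟
· · · · · · · ·
· · ♟ · · · · ·
♙ · · · · · · ·
· · ♙ · · · · ·
· ♙ · ♙ ♙ ♙ ♙ ♙
♖ ♘ ♗ ♕ ♔ ♗ ♘ ♖


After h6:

♜ ♞ ♝ ♛ ♚ ♝ ♞ ♜
♟ ♟ · ♟ ♟ ♟ ♟ ·
· · · · · · · ♟
· · ♟ · · · · ·
♙ · · · · · · ·
· · ♙ · · · · ·
· ♙ · ♙ ♙ ♙ ♙ ♙
♖ ♘ ♗ ♕ ♔ ♗ ♘ ♖


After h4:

♜ ♞ ♝ ♛ ♚ ♝ ♞ ♜
♟ ♟ · ♟ ♟ ♟ ♟ ·
· · · · · · · ♟
· · ♟ · · · · ·
♙ · · · · · · ♙
· · ♙ · · · · ·
· ♙ · ♙ ♙ ♙ ♙ ·
♖ ♘ ♗ ♕ ♔ ♗ ♘ ♖


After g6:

♜ ♞ ♝ ♛ ♚ ♝ ♞ ♜
♟ ♟ · ♟ ♟ ♟ · ·
· · · · · · ♟ ♟
· · ♟ · · · · ·
♙ · · · · · · ♙
· · ♙ · · · · ·
· ♙ · ♙ ♙ ♙ ♙ ·
♖ ♘ ♗ ♕ ♔ ♗ ♘ ♖



  a b c d e f g h
  ─────────────────
8│♜ ♞ ♝ ♛ ♚ ♝ ♞ ♜│8
7│♟ ♟ · ♟ ♟ ♟ · ·│7
6│· · · · · · ♟ ♟│6
5│· · ♟ · · · · ·│5
4│♙ · · · · · · ♙│4
3│· · ♙ · · · · ·│3
2│· ♙ · ♙ ♙ ♙ ♙ ·│2
1│♖ ♘ ♗ ♕ ♔ ♗ ♘ ♖│1
  ─────────────────
  a b c d e f g h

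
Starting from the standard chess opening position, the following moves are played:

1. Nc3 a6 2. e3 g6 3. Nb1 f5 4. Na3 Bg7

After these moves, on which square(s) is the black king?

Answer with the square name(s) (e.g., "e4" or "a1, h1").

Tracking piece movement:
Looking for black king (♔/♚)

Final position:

  a b c d e f g h
  ─────────────────
8│♜ ♞ ♝ ♛ ♚ · ♞ ♜│8
7│· ♟ ♟ ♟ ♟ · ♝ ♟│7
6│♟ · · · · · ♟ ·│6
5│· · · · · ♟ · ·│5
4│· · · · · · · ·│4
3│♘ · · · ♙ · · ·│3
2│♙ ♙ ♙ ♙ · ♙ ♙ ♙│2
1│♖ · ♗ ♕ ♔ ♗ ♘ ♖│1
  ─────────────────
  a b c d e f g h


e8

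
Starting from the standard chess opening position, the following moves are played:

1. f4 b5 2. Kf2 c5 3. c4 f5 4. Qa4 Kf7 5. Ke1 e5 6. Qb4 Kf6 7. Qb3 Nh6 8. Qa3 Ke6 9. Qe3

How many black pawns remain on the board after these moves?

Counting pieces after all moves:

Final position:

  a b c d e f g h
  ─────────────────
8│♜ ♞ ♝ ♛ · ♝ · ♜│8
7│♟ · · ♟ · · ♟ ♟│7
6│· · · · ♚ · · ♞│6
5│· ♟ ♟ · ♟ ♟ · ·│5
4│· · ♙ · · ♙ · ·│4
3│· · · · ♕ · · ·│3
2│♙ ♙ · ♙ ♙ · ♙ ♙│2
1│♖ ♘ ♗ · ♔ ♗ ♘ ♖│1
  ─────────────────
  a b c d e f g h


8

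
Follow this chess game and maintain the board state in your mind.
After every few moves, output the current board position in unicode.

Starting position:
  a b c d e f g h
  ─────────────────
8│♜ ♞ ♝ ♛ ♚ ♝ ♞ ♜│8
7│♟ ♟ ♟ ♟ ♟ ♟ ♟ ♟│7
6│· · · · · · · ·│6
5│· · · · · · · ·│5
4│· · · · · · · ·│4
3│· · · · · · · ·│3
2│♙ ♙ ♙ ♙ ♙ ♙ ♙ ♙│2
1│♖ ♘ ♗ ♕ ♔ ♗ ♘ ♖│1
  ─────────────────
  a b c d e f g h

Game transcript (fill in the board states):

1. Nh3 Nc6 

  a b c d e f g h
  ─────────────────
8│♜ · ♝ ♛ ♚ ♝ ♞ ♜│8
7│♟ ♟ ♟ ♟ ♟ ♟ ♟ ♟│7
6│· · ♞ · · · · ·│6
5│· · · · · · · ·│5
4│· · · · · · · ·│4
3│· · · · · · · ♘│3
2│♙ ♙ ♙ ♙ ♙ ♙ ♙ ♙│2
1│♖ ♘ ♗ ♕ ♔ ♗ · ♖│1
  ─────────────────
  a b c d e f g h

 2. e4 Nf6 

  a b c d e f g h
  ─────────────────
8│♜ · ♝ ♛ ♚ ♝ · ♜│8
7│♟ ♟ ♟ ♟ ♟ ♟ ♟ ♟│7
6│· · ♞ · · ♞ · ·│6
5│· · · · · · · ·│5
4│· · · · ♙ · · ·│4
3│· · · · · · · ♘│3
2│♙ ♙ ♙ ♙ · ♙ ♙ ♙│2
1│♖ ♘ ♗ ♕ ♔ ♗ · ♖│1
  ─────────────────
  a b c d e f g h

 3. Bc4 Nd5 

  a b c d e f g h
  ─────────────────
8│♜ · ♝ ♛ ♚ ♝ · ♜│8
7│♟ ♟ ♟ ♟ ♟ ♟ ♟ ♟│7
6│· · ♞ · · · · ·│6
5│· · · ♞ · · · ·│5
4│· · ♗ · ♙ · · ·│4
3│· · · · · · · ♘│3
2│♙ ♙ ♙ ♙ · ♙ ♙ ♙│2
1│♖ ♘ ♗ ♕ ♔ · · ♖│1
  ─────────────────
  a b c d e f g h

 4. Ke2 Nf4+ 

  a b c d e f g h
  ─────────────────
8│♜ · ♝ ♛ ♚ ♝ · ♜│8
7│♟ ♟ ♟ ♟ ♟ ♟ ♟ ♟│7
6│· · ♞ · · · · ·│6
5│· · · · · · · ·│5
4│· · ♗ · ♙ ♞ · ·│4
3│· · · · · · · ♘│3
2│♙ ♙ ♙ ♙ ♔ ♙ ♙ ♙│2
1│♖ ♘ ♗ ♕ · · · ♖│1
  ─────────────────
  a b c d e f g h



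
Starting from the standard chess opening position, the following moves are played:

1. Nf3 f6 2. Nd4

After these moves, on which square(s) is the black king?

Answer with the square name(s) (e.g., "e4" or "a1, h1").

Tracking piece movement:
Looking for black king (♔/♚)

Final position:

  a b c d e f g h
  ─────────────────
8│♜ ♞ ♝ ♛ ♚ ♝ ♞ ♜│8
7│♟ ♟ ♟ ♟ ♟ · ♟ ♟│7
6│· · · · · ♟ · ·│6
5│· · · · · · · ·│5
4│· · · ♘ · · · ·│4
3│· · · · · · · ·│3
2│♙ ♙ ♙ ♙ ♙ ♙ ♙ ♙│2
1│♖ ♘ ♗ ♕ ♔ ♗ · ♖│1
  ─────────────────
  a b c d e f g h


e8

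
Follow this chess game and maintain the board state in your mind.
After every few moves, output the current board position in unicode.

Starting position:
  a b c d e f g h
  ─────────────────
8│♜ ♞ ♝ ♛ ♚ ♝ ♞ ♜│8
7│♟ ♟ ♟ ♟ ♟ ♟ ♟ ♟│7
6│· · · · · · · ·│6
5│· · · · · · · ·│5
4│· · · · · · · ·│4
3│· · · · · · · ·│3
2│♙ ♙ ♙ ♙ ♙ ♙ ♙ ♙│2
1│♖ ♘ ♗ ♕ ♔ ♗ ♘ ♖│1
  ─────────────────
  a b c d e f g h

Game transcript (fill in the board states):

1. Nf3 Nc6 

  a b c d e f g h
  ─────────────────
8│♜ · ♝ ♛ ♚ ♝ ♞ ♜│8
7│♟ ♟ ♟ ♟ ♟ ♟ ♟ ♟│7
6│· · ♞ · · · · ·│6
5│· · · · · · · ·│5
4│· · · · · · · ·│4
3│· · · · · ♘ · ·│3
2│♙ ♙ ♙ ♙ ♙ ♙ ♙ ♙│2
1│♖ ♘ ♗ ♕ ♔ ♗ · ♖│1
  ─────────────────
  a b c d e f g h

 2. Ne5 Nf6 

  a b c d e f g h
  ─────────────────
8│♜ · ♝ ♛ ♚ ♝ · ♜│8
7│♟ ♟ ♟ ♟ ♟ ♟ ♟ ♟│7
6│· · ♞ · · ♞ · ·│6
5│· · · · ♘ · · ·│5
4│· · · · · · · ·│4
3│· · · · · · · ·│3
2│♙ ♙ ♙ ♙ ♙ ♙ ♙ ♙│2
1│♖ ♘ ♗ ♕ ♔ ♗ · ♖│1
  ─────────────────
  a b c d e f g h

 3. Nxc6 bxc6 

  a b c d e f g h
  ─────────────────
8│♜ · ♝ ♛ ♚ ♝ · ♜│8
7│♟ · ♟ ♟ ♟ ♟ ♟ ♟│7
6│· · ♟ · · ♞ · ·│6
5│· · · · · · · ·│5
4│· · · · · · · ·│4
3│· · · · · · · ·│3
2│♙ ♙ ♙ ♙ ♙ ♙ ♙ ♙│2
1│♖ ♘ ♗ ♕ ♔ ♗ · ♖│1
  ─────────────────
  a b c d e f g h



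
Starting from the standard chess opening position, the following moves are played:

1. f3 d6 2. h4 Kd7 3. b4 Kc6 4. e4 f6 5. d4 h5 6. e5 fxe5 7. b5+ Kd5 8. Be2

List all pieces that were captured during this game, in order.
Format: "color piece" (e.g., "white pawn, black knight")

Tracking captures:
  fxe5: captured white pawn

white pawn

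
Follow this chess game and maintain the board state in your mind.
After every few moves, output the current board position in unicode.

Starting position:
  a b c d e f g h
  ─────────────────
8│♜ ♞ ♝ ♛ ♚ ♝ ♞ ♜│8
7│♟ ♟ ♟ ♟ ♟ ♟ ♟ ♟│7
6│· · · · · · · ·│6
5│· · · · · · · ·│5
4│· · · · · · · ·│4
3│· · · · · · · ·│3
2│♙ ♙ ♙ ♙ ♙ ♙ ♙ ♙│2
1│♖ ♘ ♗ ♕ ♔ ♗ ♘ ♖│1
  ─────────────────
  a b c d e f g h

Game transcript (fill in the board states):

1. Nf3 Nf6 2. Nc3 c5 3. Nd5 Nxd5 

  a b c d e f g h
  ─────────────────
8│♜ ♞ ♝ ♛ ♚ ♝ · ♜│8
7│♟ ♟ · ♟ ♟ ♟ ♟ ♟│7
6│· · · · · · · ·│6
5│· · ♟ ♞ · · · ·│5
4│· · · · · · · ·│4
3│· · · · · ♘ · ·│3
2│♙ ♙ ♙ ♙ ♙ ♙ ♙ ♙│2
1│♖ · ♗ ♕ ♔ ♗ · ♖│1
  ─────────────────
  a b c d e f g h

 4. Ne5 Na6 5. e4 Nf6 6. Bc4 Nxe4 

  a b c d e f g h
  ─────────────────
8│♜ · ♝ ♛ ♚ ♝ · ♜│8
7│♟ ♟ · ♟ ♟ ♟ ♟ ♟│7
6│♞ · · · · · · ·│6
5│· · ♟ · ♘ · · ·│5
4│· · ♗ · ♞ · · ·│4
3│· · · · · · · ·│3
2│♙ ♙ ♙ ♙ · ♙ ♙ ♙│2
1│♖ · ♗ ♕ ♔ · · ♖│1
  ─────────────────
  a b c d e f g h

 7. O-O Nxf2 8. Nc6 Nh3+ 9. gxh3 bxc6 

  a b c d e f g h
  ─────────────────
8│♜ · ♝ ♛ ♚ ♝ · ♜│8
7│♟ · · ♟ ♟ ♟ ♟ ♟│7
6│♞ · ♟ · · · · ·│6
5│· · ♟ · · · · ·│5
4│· · ♗ · · · · ·│4
3│· · · · · · · ♙│3
2│♙ ♙ ♙ ♙ · · · ♙│2
1│♖ · ♗ ♕ · ♖ ♔ ·│1
  ─────────────────
  a b c d e f g h

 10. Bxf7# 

  a b c d e f g h
  ─────────────────
8│♜ · ♝ ♛ ♚ ♝ · ♜│8
7│♟ · · ♟ ♟ ♗ ♟ ♟│7
6│♞ · ♟ · · · · ·│6
5│· · ♟ · · · · ·│5
4│· · · · · · · ·│4
3│· · · · · · · ♙│3
2│♙ ♙ ♙ ♙ · · · ♙│2
1│♖ · ♗ ♕ · ♖ ♔ ·│1
  ─────────────────
  a b c d e f g h


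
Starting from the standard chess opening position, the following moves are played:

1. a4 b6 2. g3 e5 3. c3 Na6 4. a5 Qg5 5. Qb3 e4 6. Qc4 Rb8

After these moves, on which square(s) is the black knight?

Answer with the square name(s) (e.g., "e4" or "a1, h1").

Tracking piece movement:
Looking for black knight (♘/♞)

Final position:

  a b c d e f g h
  ─────────────────
8│· ♜ ♝ · ♚ ♝ ♞ ♜│8
7│♟ · ♟ ♟ · ♟ ♟ ♟│7
6│♞ ♟ · · · · · ·│6
5│♙ · · · · · ♛ ·│5
4│· · ♕ · ♟ · · ·│4
3│· · ♙ · · · ♙ ·│3
2│· ♙ · ♙ ♙ ♙ · ♙│2
1│♖ ♘ ♗ · ♔ ♗ ♘ ♖│1
  ─────────────────
  a b c d e f g h


a6, g8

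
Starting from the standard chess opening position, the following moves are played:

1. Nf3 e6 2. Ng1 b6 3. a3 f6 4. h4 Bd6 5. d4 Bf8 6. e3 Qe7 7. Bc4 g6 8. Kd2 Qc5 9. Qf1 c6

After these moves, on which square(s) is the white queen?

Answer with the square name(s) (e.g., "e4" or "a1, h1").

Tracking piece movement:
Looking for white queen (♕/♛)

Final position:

  a b c d e f g h
  ─────────────────
8│♜ ♞ ♝ · ♚ ♝ ♞ ♜│8
7│♟ · · ♟ · · · ♟│7
6│· ♟ ♟ · ♟ ♟ ♟ ·│6
5│· · ♛ · · · · ·│5
4│· · ♗ ♙ · · · ♙│4
3│♙ · · · ♙ · · ·│3
2│· ♙ ♙ ♔ · ♙ ♙ ·│2
1│♖ ♘ ♗ · · ♕ ♘ ♖│1
  ─────────────────
  a b c d e f g h


f1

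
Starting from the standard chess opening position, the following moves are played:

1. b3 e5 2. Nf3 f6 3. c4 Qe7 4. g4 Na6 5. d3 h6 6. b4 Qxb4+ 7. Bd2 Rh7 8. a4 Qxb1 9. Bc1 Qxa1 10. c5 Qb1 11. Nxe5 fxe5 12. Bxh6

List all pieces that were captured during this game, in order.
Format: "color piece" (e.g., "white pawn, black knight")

Tracking captures:
  Qxb4+: captured white pawn
  Qxb1: captured white knight
  Qxa1: captured white rook
  Nxe5: captured black pawn
  fxe5: captured white knight
  Bxh6: captured black pawn

white pawn, white knight, white rook, black pawn, white knight, black pawn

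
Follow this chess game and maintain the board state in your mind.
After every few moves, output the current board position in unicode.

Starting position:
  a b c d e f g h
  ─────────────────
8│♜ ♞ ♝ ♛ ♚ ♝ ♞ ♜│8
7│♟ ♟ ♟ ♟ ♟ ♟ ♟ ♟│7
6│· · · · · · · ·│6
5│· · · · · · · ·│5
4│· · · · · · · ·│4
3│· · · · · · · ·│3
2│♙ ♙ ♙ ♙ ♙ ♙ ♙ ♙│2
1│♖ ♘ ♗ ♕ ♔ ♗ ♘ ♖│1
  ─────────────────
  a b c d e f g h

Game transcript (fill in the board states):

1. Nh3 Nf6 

  a b c d e f g h
  ─────────────────
8│♜ ♞ ♝ ♛ ♚ ♝ · ♜│8
7│♟ ♟ ♟ ♟ ♟ ♟ ♟ ♟│7
6│· · · · · ♞ · ·│6
5│· · · · · · · ·│5
4│· · · · · · · ·│4
3│· · · · · · · ♘│3
2│♙ ♙ ♙ ♙ ♙ ♙ ♙ ♙│2
1│♖ ♘ ♗ ♕ ♔ ♗ · ♖│1
  ─────────────────
  a b c d e f g h

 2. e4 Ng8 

  a b c d e f g h
  ─────────────────
8│♜ ♞ ♝ ♛ ♚ ♝ ♞ ♜│8
7│♟ ♟ ♟ ♟ ♟ ♟ ♟ ♟│7
6│· · · · · · · ·│6
5│· · · · · · · ·│5
4│· · · · ♙ · · ·│4
3│· · · · · · · ♘│3
2│♙ ♙ ♙ ♙ · ♙ ♙ ♙│2
1│♖ ♘ ♗ ♕ ♔ ♗ · ♖│1
  ─────────────────
  a b c d e f g h

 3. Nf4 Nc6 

  a b c d e f g h
  ─────────────────
8│♜ · ♝ ♛ ♚ ♝ ♞ ♜│8
7│♟ ♟ ♟ ♟ ♟ ♟ ♟ ♟│7
6│· · ♞ · · · · ·│6
5│· · · · · · · ·│5
4│· · · · ♙ ♘ · ·│4
3│· · · · · · · ·│3
2│♙ ♙ ♙ ♙ · ♙ ♙ ♙│2
1│♖ ♘ ♗ ♕ ♔ ♗ · ♖│1
  ─────────────────
  a b c d e f g h

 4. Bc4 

  a b c d e f g h
  ─────────────────
8│♜ · ♝ ♛ ♚ ♝ ♞ ♜│8
7│♟ ♟ ♟ ♟ ♟ ♟ ♟ ♟│7
6│· · ♞ · · · · ·│6
5│· · · · · · · ·│5
4│· · ♗ · ♙ ♘ · ·│4
3│· · · · · · · ·│3
2│♙ ♙ ♙ ♙ · ♙ ♙ ♙│2
1│♖ ♘ ♗ ♕ ♔ · · ♖│1
  ─────────────────
  a b c d e f g h


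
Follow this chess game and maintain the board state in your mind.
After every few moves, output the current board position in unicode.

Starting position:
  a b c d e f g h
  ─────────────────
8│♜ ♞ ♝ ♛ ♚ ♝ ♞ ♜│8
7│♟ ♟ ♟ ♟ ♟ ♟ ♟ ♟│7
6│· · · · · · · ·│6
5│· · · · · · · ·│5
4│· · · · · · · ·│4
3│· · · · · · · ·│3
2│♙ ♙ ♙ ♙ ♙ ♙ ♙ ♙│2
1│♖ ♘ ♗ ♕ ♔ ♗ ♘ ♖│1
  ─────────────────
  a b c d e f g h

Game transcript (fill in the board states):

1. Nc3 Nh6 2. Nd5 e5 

  a b c d e f g h
  ─────────────────
8│♜ ♞ ♝ ♛ ♚ ♝ · ♜│8
7│♟ ♟ ♟ ♟ · ♟ ♟ ♟│7
6│· · · · · · · ♞│6
5│· · · ♘ ♟ · · ·│5
4│· · · · · · · ·│4
3│· · · · · · · ·│3
2│♙ ♙ ♙ ♙ ♙ ♙ ♙ ♙│2
1│♖ · ♗ ♕ ♔ ♗ ♘ ♖│1
  ─────────────────
  a b c d e f g h

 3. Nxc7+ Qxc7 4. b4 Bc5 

  a b c d e f g h
  ─────────────────
8│♜ ♞ ♝ · ♚ · · ♜│8
7│♟ ♟ ♛ ♟ · ♟ ♟ ♟│7
6│· · · · · · · ♞│6
5│· · ♝ · ♟ · · ·│5
4│· ♙ · · · · · ·│4
3│· · · · · · · ·│3
2│♙ · ♙ ♙ ♙ ♙ ♙ ♙│2
1│♖ · ♗ ♕ ♔ ♗ ♘ ♖│1
  ─────────────────
  a b c d e f g h

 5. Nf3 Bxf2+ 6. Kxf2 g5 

  a b c d e f g h
  ─────────────────
8│♜ ♞ ♝ · ♚ · · ♜│8
7│♟ ♟ ♛ ♟ · ♟ · ♟│7
6│· · · · · · · ♞│6
5│· · · · ♟ · ♟ ·│5
4│· ♙ · · · · · ·│4
3│· · · · · ♘ · ·│3
2│♙ · ♙ ♙ ♙ ♔ ♙ ♙│2
1│♖ · ♗ ♕ · ♗ · ♖│1
  ─────────────────
  a b c d e f g h

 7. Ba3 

  a b c d e f g h
  ─────────────────
8│♜ ♞ ♝ · ♚ · · ♜│8
7│♟ ♟ ♛ ♟ · ♟ · ♟│7
6│· · · · · · · ♞│6
5│· · · · ♟ · ♟ ·│5
4│· ♙ · · · · · ·│4
3│♗ · · · · ♘ · ·│3
2│♙ · ♙ ♙ ♙ ♔ ♙ ♙│2
1│♖ · · ♕ · ♗ · ♖│1
  ─────────────────
  a b c d e f g h


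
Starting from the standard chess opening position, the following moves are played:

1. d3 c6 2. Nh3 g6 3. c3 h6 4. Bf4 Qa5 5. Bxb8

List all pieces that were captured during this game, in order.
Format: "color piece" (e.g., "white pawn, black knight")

Tracking captures:
  Bxb8: captured black knight

black knight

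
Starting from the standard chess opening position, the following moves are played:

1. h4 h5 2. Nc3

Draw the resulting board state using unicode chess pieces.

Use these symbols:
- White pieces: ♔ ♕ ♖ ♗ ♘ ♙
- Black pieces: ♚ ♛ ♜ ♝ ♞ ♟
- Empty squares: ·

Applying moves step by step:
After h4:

♜ ♞ ♝ ♛ ♚ ♝ ♞ ♜
♟ ♟ ♟ ♟ ♟ ♟ ♟ ♟
· · · · · · · ·
· · · · · · · ·
· · · · · · · ♙
· · · · · · · ·
♙ ♙ ♙ ♙ ♙ ♙ ♙ ·
♖ ♘ ♗ ♕ ♔ ♗ ♘ ♖


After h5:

♜ ♞ ♝ ♛ ♚ ♝ ♞ ♜
♟ ♟ ♟ ♟ ♟ ♟ ♟ ·
· · · · · · · ·
· · · · · · · ♟
· · · · · · · ♙
· · · · · · · ·
♙ ♙ ♙ ♙ ♙ ♙ ♙ ·
♖ ♘ ♗ ♕ ♔ ♗ ♘ ♖


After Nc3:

♜ ♞ ♝ ♛ ♚ ♝ ♞ ♜
♟ ♟ ♟ ♟ ♟ ♟ ♟ ·
· · · · · · · ·
· · · · · · · ♟
· · · · · · · ♙
· · ♘ · · · · ·
♙ ♙ ♙ ♙ ♙ ♙ ♙ ·
♖ · ♗ ♕ ♔ ♗ ♘ ♖



  a b c d e f g h
  ─────────────────
8│♜ ♞ ♝ ♛ ♚ ♝ ♞ ♜│8
7│♟ ♟ ♟ ♟ ♟ ♟ ♟ ·│7
6│· · · · · · · ·│6
5│· · · · · · · ♟│5
4│· · · · · · · ♙│4
3│· · ♘ · · · · ·│3
2│♙ ♙ ♙ ♙ ♙ ♙ ♙ ·│2
1│♖ · ♗ ♕ ♔ ♗ ♘ ♖│1
  ─────────────────
  a b c d e f g h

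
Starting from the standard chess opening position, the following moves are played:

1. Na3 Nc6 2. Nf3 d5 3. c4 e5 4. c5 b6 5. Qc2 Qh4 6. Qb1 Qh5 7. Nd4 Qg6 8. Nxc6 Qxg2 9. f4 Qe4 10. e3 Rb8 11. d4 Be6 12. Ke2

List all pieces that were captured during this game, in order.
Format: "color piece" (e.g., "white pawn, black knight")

Tracking captures:
  Nxc6: captured black knight
  Qxg2: captured white pawn

black knight, white pawn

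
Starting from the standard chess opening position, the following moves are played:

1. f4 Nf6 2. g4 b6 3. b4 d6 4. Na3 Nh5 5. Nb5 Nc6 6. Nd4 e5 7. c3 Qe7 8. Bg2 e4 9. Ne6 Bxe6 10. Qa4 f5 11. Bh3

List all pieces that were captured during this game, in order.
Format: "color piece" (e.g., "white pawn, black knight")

Tracking captures:
  Bxe6: captured white knight

white knight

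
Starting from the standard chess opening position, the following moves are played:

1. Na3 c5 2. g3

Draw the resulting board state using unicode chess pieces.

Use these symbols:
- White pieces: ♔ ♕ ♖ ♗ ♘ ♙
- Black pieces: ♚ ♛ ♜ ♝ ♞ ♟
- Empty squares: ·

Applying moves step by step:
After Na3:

♜ ♞ ♝ ♛ ♚ ♝ ♞ ♜
♟ ♟ ♟ ♟ ♟ ♟ ♟ ♟
· · · · · · · ·
· · · · · · · ·
· · · · · · · ·
♘ · · · · · · ·
♙ ♙ ♙ ♙ ♙ ♙ ♙ ♙
♖ · ♗ ♕ ♔ ♗ ♘ ♖


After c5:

♜ ♞ ♝ ♛ ♚ ♝ ♞ ♜
♟ ♟ · ♟ ♟ ♟ ♟ ♟
· · · · · · · ·
· · ♟ · · · · ·
· · · · · · · ·
♘ · · · · · · ·
♙ ♙ ♙ ♙ ♙ ♙ ♙ ♙
♖ · ♗ ♕ ♔ ♗ ♘ ♖


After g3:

♜ ♞ ♝ ♛ ♚ ♝ ♞ ♜
♟ ♟ · ♟ ♟ ♟ ♟ ♟
· · · · · · · ·
· · ♟ · · · · ·
· · · · · · · ·
♘ · · · · · ♙ ·
♙ ♙ ♙ ♙ ♙ ♙ · ♙
♖ · ♗ ♕ ♔ ♗ ♘ ♖



  a b c d e f g h
  ─────────────────
8│♜ ♞ ♝ ♛ ♚ ♝ ♞ ♜│8
7│♟ ♟ · ♟ ♟ ♟ ♟ ♟│7
6│· · · · · · · ·│6
5│· · ♟ · · · · ·│5
4│· · · · · · · ·│4
3│♘ · · · · · ♙ ·│3
2│♙ ♙ ♙ ♙ ♙ ♙ · ♙│2
1│♖ · ♗ ♕ ♔ ♗ ♘ ♖│1
  ─────────────────
  a b c d e f g h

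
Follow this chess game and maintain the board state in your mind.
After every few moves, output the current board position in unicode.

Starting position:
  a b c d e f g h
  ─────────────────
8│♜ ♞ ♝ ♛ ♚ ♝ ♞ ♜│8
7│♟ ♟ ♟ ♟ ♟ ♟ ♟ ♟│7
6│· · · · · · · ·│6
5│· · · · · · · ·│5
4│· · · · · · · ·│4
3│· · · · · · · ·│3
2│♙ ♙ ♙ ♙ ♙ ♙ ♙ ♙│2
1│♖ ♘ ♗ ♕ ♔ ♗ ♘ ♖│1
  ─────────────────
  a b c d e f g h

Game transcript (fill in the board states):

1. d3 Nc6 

  a b c d e f g h
  ─────────────────
8│♜ · ♝ ♛ ♚ ♝ ♞ ♜│8
7│♟ ♟ ♟ ♟ ♟ ♟ ♟ ♟│7
6│· · ♞ · · · · ·│6
5│· · · · · · · ·│5
4│· · · · · · · ·│4
3│· · · ♙ · · · ·│3
2│♙ ♙ ♙ · ♙ ♙ ♙ ♙│2
1│♖ ♘ ♗ ♕ ♔ ♗ ♘ ♖│1
  ─────────────────
  a b c d e f g h

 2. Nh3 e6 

  a b c d e f g h
  ─────────────────
8│♜ · ♝ ♛ ♚ ♝ ♞ ♜│8
7│♟ ♟ ♟ ♟ · ♟ ♟ ♟│7
6│· · ♞ · ♟ · · ·│6
5│· · · · · · · ·│5
4│· · · · · · · ·│4
3│· · · ♙ · · · ♘│3
2│♙ ♙ ♙ · ♙ ♙ ♙ ♙│2
1│♖ ♘ ♗ ♕ ♔ ♗ · ♖│1
  ─────────────────
  a b c d e f g h

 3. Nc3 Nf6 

  a b c d e f g h
  ─────────────────
8│♜ · ♝ ♛ ♚ ♝ · ♜│8
7│♟ ♟ ♟ ♟ · ♟ ♟ ♟│7
6│· · ♞ · ♟ ♞ · ·│6
5│· · · · · · · ·│5
4│· · · · · · · ·│4
3│· · ♘ ♙ · · · ♘│3
2│♙ ♙ ♙ · ♙ ♙ ♙ ♙│2
1│♖ · ♗ ♕ ♔ ♗ · ♖│1
  ─────────────────
  a b c d e f g h



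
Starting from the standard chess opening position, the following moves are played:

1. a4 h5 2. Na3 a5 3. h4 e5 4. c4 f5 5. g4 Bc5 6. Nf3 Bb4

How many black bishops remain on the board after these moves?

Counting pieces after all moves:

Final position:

  a b c d e f g h
  ─────────────────
8│♜ ♞ ♝ ♛ ♚ · ♞ ♜│8
7│· ♟ ♟ ♟ · · ♟ ·│7
6│· · · · · · · ·│6
5│♟ · · · ♟ ♟ · ♟│5
4│♙ ♝ ♙ · · · ♙ ♙│4
3│♘ · · · · ♘ · ·│3
2│· ♙ · ♙ ♙ ♙ · ·│2
1│♖ · ♗ ♕ ♔ ♗ · ♖│1
  ─────────────────
  a b c d e f g h


2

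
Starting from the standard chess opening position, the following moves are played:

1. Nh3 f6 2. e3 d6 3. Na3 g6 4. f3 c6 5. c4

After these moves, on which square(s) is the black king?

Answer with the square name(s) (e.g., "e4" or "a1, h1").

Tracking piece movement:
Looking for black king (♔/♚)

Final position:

  a b c d e f g h
  ─────────────────
8│♜ ♞ ♝ ♛ ♚ ♝ ♞ ♜│8
7│♟ ♟ · · ♟ · · ♟│7
6│· · ♟ ♟ · ♟ ♟ ·│6
5│· · · · · · · ·│5
4│· · ♙ · · · · ·│4
3│♘ · · · ♙ ♙ · ♘│3
2│♙ ♙ · ♙ · · ♙ ♙│2
1│♖ · ♗ ♕ ♔ ♗ · ♖│1
  ─────────────────
  a b c d e f g h


e8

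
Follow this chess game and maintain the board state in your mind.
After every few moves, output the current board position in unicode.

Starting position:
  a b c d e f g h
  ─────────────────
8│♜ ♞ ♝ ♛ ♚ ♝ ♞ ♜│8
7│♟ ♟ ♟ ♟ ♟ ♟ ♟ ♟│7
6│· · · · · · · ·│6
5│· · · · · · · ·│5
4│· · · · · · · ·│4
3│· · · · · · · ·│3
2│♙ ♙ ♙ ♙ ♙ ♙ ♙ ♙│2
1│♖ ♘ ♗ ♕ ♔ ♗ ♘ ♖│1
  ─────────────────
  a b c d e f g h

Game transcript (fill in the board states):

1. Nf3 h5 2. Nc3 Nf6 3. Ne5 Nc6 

  a b c d e f g h
  ─────────────────
8│♜ · ♝ ♛ ♚ ♝ · ♜│8
7│♟ ♟ ♟ ♟ ♟ ♟ ♟ ·│7
6│· · ♞ · · ♞ · ·│6
5│· · · · ♘ · · ♟│5
4│· · · · · · · ·│4
3│· · ♘ · · · · ·│3
2│♙ ♙ ♙ ♙ ♙ ♙ ♙ ♙│2
1│♖ · ♗ ♕ ♔ ♗ · ♖│1
  ─────────────────
  a b c d e f g h

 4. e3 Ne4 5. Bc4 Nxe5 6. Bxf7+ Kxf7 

  a b c d e f g h
  ─────────────────
8│♜ · ♝ ♛ · ♝ · ♜│8
7│♟ ♟ ♟ ♟ ♟ ♚ ♟ ·│7
6│· · · · · · · ·│6
5│· · · · ♞ · · ♟│5
4│· · · · ♞ · · ·│4
3│· · ♘ · ♙ · · ·│3
2│♙ ♙ ♙ ♙ · ♙ ♙ ♙│2
1│♖ · ♗ ♕ ♔ · · ♖│1
  ─────────────────
  a b c d e f g h

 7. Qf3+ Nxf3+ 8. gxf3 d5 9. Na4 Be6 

  a b c d e f g h
  ─────────────────
8│♜ · · ♛ · ♝ · ♜│8
7│♟ ♟ ♟ · ♟ ♚ ♟ ·│7
6│· · · · ♝ · · ·│6
5│· · · ♟ · · · ♟│5
4│♘ · · · ♞ · · ·│4
3│· · · · ♙ ♙ · ·│3
2│♙ ♙ ♙ ♙ · ♙ · ♙│2
1│♖ · ♗ · ♔ · · ♖│1
  ─────────────────
  a b c d e f g h

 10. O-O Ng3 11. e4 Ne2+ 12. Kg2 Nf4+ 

  a b c d e f g h
  ─────────────────
8│♜ · · ♛ · ♝ · ♜│8
7│♟ ♟ ♟ · ♟ ♚ ♟ ·│7
6│· · · · ♝ · · ·│6
5│· · · ♟ · · · ♟│5
4│♘ · · · ♙ ♞ · ·│4
3│· · · · · ♙ · ·│3
2│♙ ♙ ♙ ♙ · ♙ ♔ ♙│2
1│♖ · ♗ · · ♖ · ·│1
  ─────────────────
  a b c d e f g h

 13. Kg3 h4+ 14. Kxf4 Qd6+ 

  a b c d e f g h
  ─────────────────
8│♜ · · · · ♝ · ♜│8
7│♟ ♟ ♟ · ♟ ♚ ♟ ·│7
6│· · · ♛ ♝ · · ·│6
5│· · · ♟ · · · ·│5
4│♘ · · · ♙ ♔ · ♟│4
3│· · · · · ♙ · ·│3
2│♙ ♙ ♙ ♙ · ♙ · ♙│2
1│♖ · ♗ · · ♖ · ·│1
  ─────────────────
  a b c d e f g h


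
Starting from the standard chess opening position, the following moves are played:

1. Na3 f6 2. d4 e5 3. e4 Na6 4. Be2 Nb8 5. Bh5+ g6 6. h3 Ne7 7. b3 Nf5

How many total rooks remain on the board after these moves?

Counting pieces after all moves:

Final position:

  a b c d e f g h
  ─────────────────
8│♜ ♞ ♝ ♛ ♚ ♝ · ♜│8
7│♟ ♟ ♟ ♟ · · · ♟│7
6│· · · · · ♟ ♟ ·│6
5│· · · · ♟ ♞ · ♗│5
4│· · · ♙ ♙ · · ·│4
3│♘ ♙ · · · · · ♙│3
2│♙ · ♙ · · ♙ ♙ ·│2
1│♖ · ♗ ♕ ♔ · ♘ ♖│1
  ─────────────────
  a b c d e f g h


4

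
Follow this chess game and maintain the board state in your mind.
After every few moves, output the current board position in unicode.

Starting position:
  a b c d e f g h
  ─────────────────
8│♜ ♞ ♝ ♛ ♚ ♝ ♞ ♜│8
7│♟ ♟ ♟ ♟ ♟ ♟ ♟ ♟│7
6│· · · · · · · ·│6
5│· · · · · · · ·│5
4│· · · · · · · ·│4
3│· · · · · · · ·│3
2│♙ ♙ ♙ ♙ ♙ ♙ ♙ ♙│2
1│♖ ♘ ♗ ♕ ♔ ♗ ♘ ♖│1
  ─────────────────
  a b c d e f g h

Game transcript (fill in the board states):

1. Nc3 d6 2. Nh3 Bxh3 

  a b c d e f g h
  ─────────────────
8│♜ ♞ · ♛ ♚ ♝ ♞ ♜│8
7│♟ ♟ ♟ · ♟ ♟ ♟ ♟│7
6│· · · ♟ · · · ·│6
5│· · · · · · · ·│5
4│· · · · · · · ·│4
3│· · ♘ · · · · ♝│3
2│♙ ♙ ♙ ♙ ♙ ♙ ♙ ♙│2
1│♖ · ♗ ♕ ♔ ♗ · ♖│1
  ─────────────────
  a b c d e f g h

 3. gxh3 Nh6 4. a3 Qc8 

  a b c d e f g h
  ─────────────────
8│♜ ♞ ♛ · ♚ ♝ · ♜│8
7│♟ ♟ ♟ · ♟ ♟ ♟ ♟│7
6│· · · ♟ · · · ♞│6
5│· · · · · · · ·│5
4│· · · · · · · ·│4
3│♙ · ♘ · · · · ♙│3
2│· ♙ ♙ ♙ ♙ ♙ · ♙│2
1│♖ · ♗ ♕ ♔ ♗ · ♖│1
  ─────────────────
  a b c d e f g h

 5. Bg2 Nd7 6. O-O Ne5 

  a b c d e f g h
  ─────────────────
8│♜ · ♛ · ♚ ♝ · ♜│8
7│♟ ♟ ♟ · ♟ ♟ ♟ ♟│7
6│· · · ♟ · · · ♞│6
5│· · · · ♞ · · ·│5
4│· · · · · · · ·│4
3│♙ · ♘ · · · · ♙│3
2│· ♙ ♙ ♙ ♙ ♙ ♗ ♙│2
1│♖ · ♗ ♕ · ♖ ♔ ·│1
  ─────────────────
  a b c d e f g h

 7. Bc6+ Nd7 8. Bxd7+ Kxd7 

  a b c d e f g h
  ─────────────────
8│♜ · ♛ · · ♝ · ♜│8
7│♟ ♟ ♟ ♚ ♟ ♟ ♟ ♟│7
6│· · · ♟ · · · ♞│6
5│· · · · · · · ·│5
4│· · · · · · · ·│4
3│♙ · ♘ · · · · ♙│3
2│· ♙ ♙ ♙ ♙ ♙ · ♙│2
1│♖ · ♗ ♕ · ♖ ♔ ·│1
  ─────────────────
  a b c d e f g h



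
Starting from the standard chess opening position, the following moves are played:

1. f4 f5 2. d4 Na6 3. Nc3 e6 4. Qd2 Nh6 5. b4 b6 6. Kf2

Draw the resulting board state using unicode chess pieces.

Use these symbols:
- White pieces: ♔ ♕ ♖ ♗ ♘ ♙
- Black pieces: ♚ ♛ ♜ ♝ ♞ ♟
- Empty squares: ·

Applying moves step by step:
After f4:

♜ ♞ ♝ ♛ ♚ ♝ ♞ ♜
♟ ♟ ♟ ♟ ♟ ♟ ♟ ♟
· · · · · · · ·
· · · · · · · ·
· · · · · ♙ · ·
· · · · · · · ·
♙ ♙ ♙ ♙ ♙ · ♙ ♙
♖ ♘ ♗ ♕ ♔ ♗ ♘ ♖


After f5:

♜ ♞ ♝ ♛ ♚ ♝ ♞ ♜
♟ ♟ ♟ ♟ ♟ · ♟ ♟
· · · · · · · ·
· · · · · ♟ · ·
· · · · · ♙ · ·
· · · · · · · ·
♙ ♙ ♙ ♙ ♙ · ♙ ♙
♖ ♘ ♗ ♕ ♔ ♗ ♘ ♖


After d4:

♜ ♞ ♝ ♛ ♚ ♝ ♞ ♜
♟ ♟ ♟ ♟ ♟ · ♟ ♟
· · · · · · · ·
· · · · · ♟ · ·
· · · ♙ · ♙ · ·
· · · · · · · ·
♙ ♙ ♙ · ♙ · ♙ ♙
♖ ♘ ♗ ♕ ♔ ♗ ♘ ♖


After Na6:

♜ · ♝ ♛ ♚ ♝ ♞ ♜
♟ ♟ ♟ ♟ ♟ · ♟ ♟
♞ · · · · · · ·
· · · · · ♟ · ·
· · · ♙ · ♙ · ·
· · · · · · · ·
♙ ♙ ♙ · ♙ · ♙ ♙
♖ ♘ ♗ ♕ ♔ ♗ ♘ ♖


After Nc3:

♜ · ♝ ♛ ♚ ♝ ♞ ♜
♟ ♟ ♟ ♟ ♟ · ♟ ♟
♞ · · · · · · ·
· · · · · ♟ · ·
· · · ♙ · ♙ · ·
· · ♘ · · · · ·
♙ ♙ ♙ · ♙ · ♙ ♙
♖ · ♗ ♕ ♔ ♗ ♘ ♖


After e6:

♜ · ♝ ♛ ♚ ♝ ♞ ♜
♟ ♟ ♟ ♟ · · ♟ ♟
♞ · · · ♟ · · ·
· · · · · ♟ · ·
· · · ♙ · ♙ · ·
· · ♘ · · · · ·
♙ ♙ ♙ · ♙ · ♙ ♙
♖ · ♗ ♕ ♔ ♗ ♘ ♖


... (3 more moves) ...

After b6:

♜ · ♝ ♛ ♚ ♝ · ♜
♟ · ♟ ♟ · · ♟ ♟
♞ ♟ · · ♟ · · ♞
· · · · · ♟ · ·
· ♙ · ♙ · ♙ · ·
· · ♘ · · · · ·
♙ · ♙ ♕ ♙ · ♙ ♙
♖ · ♗ · ♔ ♗ ♘ ♖


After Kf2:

♜ · ♝ ♛ ♚ ♝ · ♜
♟ · ♟ ♟ · · ♟ ♟
♞ ♟ · · ♟ · · ♞
· · · · · ♟ · ·
· ♙ · ♙ · ♙ · ·
· · ♘ · · · · ·
♙ · ♙ ♕ ♙ ♔ ♙ ♙
♖ · ♗ · · ♗ ♘ ♖



  a b c d e f g h
  ─────────────────
8│♜ · ♝ ♛ ♚ ♝ · ♜│8
7│♟ · ♟ ♟ · · ♟ ♟│7
6│♞ ♟ · · ♟ · · ♞│6
5│· · · · · ♟ · ·│5
4│· ♙ · ♙ · ♙ · ·│4
3│· · ♘ · · · · ·│3
2│♙ · ♙ ♕ ♙ ♔ ♙ ♙│2
1│♖ · ♗ · · ♗ ♘ ♖│1
  ─────────────────
  a b c d e f g h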